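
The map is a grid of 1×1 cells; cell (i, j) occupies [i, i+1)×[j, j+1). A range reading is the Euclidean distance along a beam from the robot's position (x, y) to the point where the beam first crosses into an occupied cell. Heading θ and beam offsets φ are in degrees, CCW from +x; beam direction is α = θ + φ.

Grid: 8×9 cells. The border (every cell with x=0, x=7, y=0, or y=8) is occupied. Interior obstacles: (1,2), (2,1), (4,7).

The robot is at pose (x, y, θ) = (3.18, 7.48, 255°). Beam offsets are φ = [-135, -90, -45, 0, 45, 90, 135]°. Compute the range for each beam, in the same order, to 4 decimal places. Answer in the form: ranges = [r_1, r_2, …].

beam 1: φ=-135°, α=120°
  dir = (cos 120°, sin 120°) = (-0.5000, 0.8660); from cell (3,7)
  next x-line at t=0.3600, next y-line at t=0.6004; Δt_x=2.0000, Δt_y=1.1547
    x: enter (2,7) at t=0.3600
    y: enter (2,8) at t=0.6004 ← occupied
  → r_1 = 0.6004
beam 2: φ=-90°, α=165°
  dir = (cos 165°, sin 165°) = (-0.9659, 0.2588); from cell (3,7)
  next x-line at t=0.1863, next y-line at t=2.0091; Δt_x=1.0353, Δt_y=3.8637
    x: enter (2,7) at t=0.1863
    x: enter (1,7) at t=1.2216
    y: enter (1,8) at t=2.0091 ← occupied
  → r_2 = 2.0091
beam 3: φ=-45°, α=210°
  dir = (cos 210°, sin 210°) = (-0.8660, -0.5000); from cell (3,7)
  next x-line at t=0.2078, next y-line at t=0.9600; Δt_x=1.1547, Δt_y=2.0000
    x: enter (2,7) at t=0.2078
    y: enter (2,6) at t=0.9600
    x: enter (1,6) at t=1.3625
    x: enter (0,6) at t=2.5172 ← occupied
  → r_3 = 2.5172
beam 4: φ=0°, α=255°
  dir = (cos 255°, sin 255°) = (-0.2588, -0.9659); from cell (3,7)
  next x-line at t=0.6955, next y-line at t=0.4969; Δt_x=3.8637, Δt_y=1.0353
    y: enter (3,6) at t=0.4969
    x: enter (2,6) at t=0.6955
    y: enter (2,5) at t=1.5322
    y: enter (2,4) at t=2.5675
    y: enter (2,3) at t=3.6028
    x: enter (1,3) at t=4.5592
    y: enter (1,2) at t=4.6380 ← occupied
  → r_4 = 4.6380
beam 5: φ=45°, α=300°
  dir = (cos 300°, sin 300°) = (0.5000, -0.8660); from cell (3,7)
  next x-line at t=1.6400, next y-line at t=0.5543; Δt_x=2.0000, Δt_y=1.1547
    y: enter (3,6) at t=0.5543
    x: enter (4,6) at t=1.6400
    y: enter (4,5) at t=1.7090
    y: enter (4,4) at t=2.8637
    x: enter (5,4) at t=3.6400
    y: enter (5,3) at t=4.0184
    y: enter (5,2) at t=5.1731
    x: enter (6,2) at t=5.6400
    y: enter (6,1) at t=6.3278
    y: enter (6,0) at t=7.4825 ← occupied
  → r_5 = 7.4825
beam 6: φ=90°, α=345°
  dir = (cos 345°, sin 345°) = (0.9659, -0.2588); from cell (3,7)
  next x-line at t=0.8489, next y-line at t=1.8546; Δt_x=1.0353, Δt_y=3.8637
    x: enter (4,7) at t=0.8489 ← occupied
  → r_6 = 0.8489
beam 7: φ=135°, α=30°
  dir = (cos 30°, sin 30°) = (0.8660, 0.5000); from cell (3,7)
  next x-line at t=0.9469, next y-line at t=1.0400; Δt_x=1.1547, Δt_y=2.0000
    x: enter (4,7) at t=0.9469 ← occupied
  → r_7 = 0.9469

ranges = [0.6004, 2.0091, 2.5172, 4.6380, 7.4825, 0.8489, 0.9469]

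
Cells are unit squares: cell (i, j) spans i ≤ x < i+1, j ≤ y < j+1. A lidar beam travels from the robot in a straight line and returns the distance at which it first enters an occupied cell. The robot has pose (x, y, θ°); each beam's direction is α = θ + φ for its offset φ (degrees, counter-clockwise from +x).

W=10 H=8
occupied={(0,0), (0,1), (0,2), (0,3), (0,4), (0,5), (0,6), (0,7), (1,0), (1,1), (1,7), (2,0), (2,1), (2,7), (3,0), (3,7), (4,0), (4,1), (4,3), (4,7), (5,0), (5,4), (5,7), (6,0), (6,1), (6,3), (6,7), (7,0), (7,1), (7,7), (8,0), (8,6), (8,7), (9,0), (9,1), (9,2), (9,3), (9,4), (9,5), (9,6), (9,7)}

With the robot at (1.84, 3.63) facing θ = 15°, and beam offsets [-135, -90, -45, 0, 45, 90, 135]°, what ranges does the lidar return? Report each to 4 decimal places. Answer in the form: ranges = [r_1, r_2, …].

ranges = [1.6800, 1.6875, 3.2600, 3.2715, 3.8913, 3.2455, 0.9699]

beam 1: φ=-135°, α=240°
  direction (-0.5000, -0.8660); cell (1,3); t to first gridline: x 1.6800, y 0.7275 (then +2.0000 / +1.1547)
    (1,2) via y @ 0.7275
    (0,2) via x @ 1.6800  # hit
  → r_1 = 1.6800
beam 2: φ=-90°, α=285°
  direction (0.2588, -0.9659); cell (1,3); t to first gridline: x 0.6182, y 0.6522 (then +3.8637 / +1.0353)
    (2,3) via x @ 0.6182
    (2,2) via y @ 0.6522
    (2,1) via y @ 1.6875  # hit
  → r_2 = 1.6875
beam 3: φ=-45°, α=330°
  direction (0.8660, -0.5000); cell (1,3); t to first gridline: x 0.1848, y 1.2600 (then +1.1547 / +2.0000)
    (2,3) via x @ 0.1848
    (2,2) via y @ 1.2600
    (3,2) via x @ 1.3395
    (4,2) via x @ 2.4942
    (4,1) via y @ 3.2600  # hit
  → r_3 = 3.2600
beam 4: φ=0°, α=15°
  direction (0.9659, 0.2588); cell (1,3); t to first gridline: x 0.1656, y 1.4296 (then +1.0353 / +3.8637)
    (2,3) via x @ 0.1656
    (3,3) via x @ 1.2009
    (3,4) via y @ 1.4296
    (4,4) via x @ 2.2362
    (5,4) via x @ 3.2715  # hit
  → r_4 = 3.2715
beam 5: φ=45°, α=60°
  direction (0.5000, 0.8660); cell (1,3); t to first gridline: x 0.3200, y 0.4272 (then +2.0000 / +1.1547)
    (2,3) via x @ 0.3200
    (2,4) via y @ 0.4272
    (2,5) via y @ 1.5819
    (3,5) via x @ 2.3200
    (3,6) via y @ 2.7366
    (3,7) via y @ 3.8913  # hit
  → r_5 = 3.8913
beam 6: φ=90°, α=105°
  direction (-0.2588, 0.9659); cell (1,3); t to first gridline: x 3.2455, y 0.3831 (then +3.8637 / +1.0353)
    (1,4) via y @ 0.3831
    (1,5) via y @ 1.4183
    (1,6) via y @ 2.4536
    (0,6) via x @ 3.2455  # hit
  → r_6 = 3.2455
beam 7: φ=135°, α=150°
  direction (-0.8660, 0.5000); cell (1,3); t to first gridline: x 0.9699, y 0.7400 (then +1.1547 / +2.0000)
    (1,4) via y @ 0.7400
    (0,4) via x @ 0.9699  # hit
  → r_7 = 0.9699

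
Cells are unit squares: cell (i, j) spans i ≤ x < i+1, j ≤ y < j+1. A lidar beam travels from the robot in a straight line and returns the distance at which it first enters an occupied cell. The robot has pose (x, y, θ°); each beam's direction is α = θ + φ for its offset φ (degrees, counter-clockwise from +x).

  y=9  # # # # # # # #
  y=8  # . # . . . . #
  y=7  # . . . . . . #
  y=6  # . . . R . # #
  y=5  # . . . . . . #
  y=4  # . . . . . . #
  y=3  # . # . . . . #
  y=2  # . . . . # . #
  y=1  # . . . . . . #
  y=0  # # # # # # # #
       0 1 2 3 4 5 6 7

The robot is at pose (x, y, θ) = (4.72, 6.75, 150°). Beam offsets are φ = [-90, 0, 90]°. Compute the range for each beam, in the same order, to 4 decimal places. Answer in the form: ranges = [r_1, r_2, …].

ranges = [2.5981, 2.5000, 3.4400]

beam 1: φ=-90°, α=60°
  direction (0.5000, 0.8660); cell (4,6); t to first gridline: x 0.5600, y 0.2887 (then +2.0000 / +1.1547)
    (4,7) via y @ 0.2887
    (5,7) via x @ 0.5600
    (5,8) via y @ 1.4434
    (6,8) via x @ 2.5600
    (6,9) via y @ 2.5981  # hit
  → r_1 = 2.5981
beam 2: φ=0°, α=150°
  direction (-0.8660, 0.5000); cell (4,6); t to first gridline: x 0.8314, y 0.5000 (then +1.1547 / +2.0000)
    (4,7) via y @ 0.5000
    (3,7) via x @ 0.8314
    (2,7) via x @ 1.9861
    (2,8) via y @ 2.5000  # hit
  → r_2 = 2.5000
beam 3: φ=90°, α=240°
  direction (-0.5000, -0.8660); cell (4,6); t to first gridline: x 1.4400, y 0.8660 (then +2.0000 / +1.1547)
    (4,5) via y @ 0.8660
    (3,5) via x @ 1.4400
    (3,4) via y @ 2.0207
    (3,3) via y @ 3.1754
    (2,3) via x @ 3.4400  # hit
  → r_3 = 3.4400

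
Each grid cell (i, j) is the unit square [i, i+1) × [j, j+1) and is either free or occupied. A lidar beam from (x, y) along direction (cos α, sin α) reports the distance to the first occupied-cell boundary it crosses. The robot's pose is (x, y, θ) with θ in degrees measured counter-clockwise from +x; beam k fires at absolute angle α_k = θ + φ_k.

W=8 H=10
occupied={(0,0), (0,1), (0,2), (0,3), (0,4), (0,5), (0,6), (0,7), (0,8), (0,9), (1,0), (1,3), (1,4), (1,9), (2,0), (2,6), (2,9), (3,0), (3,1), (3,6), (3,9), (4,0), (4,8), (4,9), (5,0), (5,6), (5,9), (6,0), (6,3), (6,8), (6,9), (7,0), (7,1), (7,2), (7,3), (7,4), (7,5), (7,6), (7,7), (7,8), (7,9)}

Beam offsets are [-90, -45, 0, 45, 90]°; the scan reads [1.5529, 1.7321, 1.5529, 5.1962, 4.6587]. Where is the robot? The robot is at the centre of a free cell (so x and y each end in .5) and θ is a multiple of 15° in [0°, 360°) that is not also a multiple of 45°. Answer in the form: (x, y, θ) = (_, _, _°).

(x, y, θ) = (5.5, 4.5, 75°)

The pose lattice has 39·16 = 624 candidates. Test each by forward raycasting.
  (6.5, 7.5, 255°): beam 1 = 1.9319 ≠ 1.5529 ✗
  (4.5, 4.5, 60°): beam 1 = 1.7321 ≠ 1.5529 ✗
  (6.5, 1.5, 120°): beam 1 = 0.5774 ≠ 1.5529 ✗
  (3.5, 5.5, 345°): beam 1 = 4.6587 ≠ 1.5529 ✗
  …
  (5.5, 4.5, 75°): r_1=1.5529, r_2=1.7321, r_3=1.5529, r_4=5.1962, r_5=4.6587 — all match ✓
Only this pose fits every beam.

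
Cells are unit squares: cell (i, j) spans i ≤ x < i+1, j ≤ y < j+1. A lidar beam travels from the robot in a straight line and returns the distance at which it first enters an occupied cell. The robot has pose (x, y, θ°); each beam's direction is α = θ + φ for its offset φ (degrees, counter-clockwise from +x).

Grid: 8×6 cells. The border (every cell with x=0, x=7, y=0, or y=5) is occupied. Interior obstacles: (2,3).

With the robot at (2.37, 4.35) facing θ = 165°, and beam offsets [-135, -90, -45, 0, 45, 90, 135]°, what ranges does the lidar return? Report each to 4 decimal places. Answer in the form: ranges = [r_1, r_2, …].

ranges = [1.3000, 0.6729, 0.7506, 1.4183, 1.5819, 0.3623, 0.4041]

beam 1: φ=-135°, α=30°
  d=(0.8660,0.5000)  start (2,4)  tX=0.7275 tY=1.3000  stride 1/|dx|=1.1547 1/|dy|=2.0000
    cross x-line → (3,4), t=0.7275
    cross y-line → (3,5), t=1.3000 (wall)
  → r_1 = 1.3000
beam 2: φ=-90°, α=75°
  d=(0.2588,0.9659)  start (2,4)  tX=2.4341 tY=0.6729  stride 1/|dx|=3.8637 1/|dy|=1.0353
    cross y-line → (2,5), t=0.6729 (wall)
  → r_2 = 0.6729
beam 3: φ=-45°, α=120°
  d=(-0.5000,0.8660)  start (2,4)  tX=0.7400 tY=0.7506  stride 1/|dx|=2.0000 1/|dy|=1.1547
    cross x-line → (1,4), t=0.7400
    cross y-line → (1,5), t=0.7506 (wall)
  → r_3 = 0.7506
beam 4: φ=0°, α=165°
  d=(-0.9659,0.2588)  start (2,4)  tX=0.3831 tY=2.5114  stride 1/|dx|=1.0353 1/|dy|=3.8637
    cross x-line → (1,4), t=0.3831
    cross x-line → (0,4), t=1.4183 (wall)
  → r_4 = 1.4183
beam 5: φ=45°, α=210°
  d=(-0.8660,-0.5000)  start (2,4)  tX=0.4272 tY=0.7000  stride 1/|dx|=1.1547 1/|dy|=2.0000
    cross x-line → (1,4), t=0.4272
    cross y-line → (1,3), t=0.7000
    cross x-line → (0,3), t=1.5819 (wall)
  → r_5 = 1.5819
beam 6: φ=90°, α=255°
  d=(-0.2588,-0.9659)  start (2,4)  tX=1.4296 tY=0.3623  stride 1/|dx|=3.8637 1/|dy|=1.0353
    cross y-line → (2,3), t=0.3623 (wall)
  → r_6 = 0.3623
beam 7: φ=135°, α=300°
  d=(0.5000,-0.8660)  start (2,4)  tX=1.2600 tY=0.4041  stride 1/|dx|=2.0000 1/|dy|=1.1547
    cross y-line → (2,3), t=0.4041 (wall)
  → r_7 = 0.4041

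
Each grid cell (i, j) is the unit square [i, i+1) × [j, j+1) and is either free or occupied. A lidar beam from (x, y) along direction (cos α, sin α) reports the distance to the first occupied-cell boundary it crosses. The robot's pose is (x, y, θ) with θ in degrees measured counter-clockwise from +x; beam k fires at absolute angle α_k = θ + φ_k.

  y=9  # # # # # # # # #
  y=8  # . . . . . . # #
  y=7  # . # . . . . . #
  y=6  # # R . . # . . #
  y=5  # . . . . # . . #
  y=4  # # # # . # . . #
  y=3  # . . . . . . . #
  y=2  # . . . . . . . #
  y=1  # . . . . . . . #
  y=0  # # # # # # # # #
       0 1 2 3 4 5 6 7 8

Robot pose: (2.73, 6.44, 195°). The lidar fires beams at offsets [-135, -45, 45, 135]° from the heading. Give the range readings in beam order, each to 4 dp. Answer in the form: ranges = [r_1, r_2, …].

ranges = [2.9560, 0.8429, 1.6628, 2.6212]

beam 1: φ=-135°, α=60°
  cosα=0.5000 sinα=0.8660 | (2,6) | tMaxX 0.5400 tMaxY 0.6466 | tΔX 2.0000 tΔY 1.1547
    t=0.5400 [x] (3,6)
    t=0.6466 [y] (3,7)
    t=1.8013 [y] (3,8)
    t=2.5400 [x] (4,8)
    t=2.9560 [y] (4,9) — stop
  → r_1 = 2.9560
beam 2: φ=-45°, α=150°
  cosα=-0.8660 sinα=0.5000 | (2,6) | tMaxX 0.8429 tMaxY 1.1200 | tΔX 1.1547 tΔY 2.0000
    t=0.8429 [x] (1,6) — stop
  → r_2 = 0.8429
beam 3: φ=45°, α=240°
  cosα=-0.5000 sinα=-0.8660 | (2,6) | tMaxX 1.4600 tMaxY 0.5081 | tΔX 2.0000 tΔY 1.1547
    t=0.5081 [y] (2,5)
    t=1.4600 [x] (1,5)
    t=1.6628 [y] (1,4) — stop
  → r_3 = 1.6628
beam 4: φ=135°, α=330°
  cosα=0.8660 sinα=-0.5000 | (2,6) | tMaxX 0.3118 tMaxY 0.8800 | tΔX 1.1547 tΔY 2.0000
    t=0.3118 [x] (3,6)
    t=0.8800 [y] (3,5)
    t=1.4665 [x] (4,5)
    t=2.6212 [x] (5,5) — stop
  → r_4 = 2.6212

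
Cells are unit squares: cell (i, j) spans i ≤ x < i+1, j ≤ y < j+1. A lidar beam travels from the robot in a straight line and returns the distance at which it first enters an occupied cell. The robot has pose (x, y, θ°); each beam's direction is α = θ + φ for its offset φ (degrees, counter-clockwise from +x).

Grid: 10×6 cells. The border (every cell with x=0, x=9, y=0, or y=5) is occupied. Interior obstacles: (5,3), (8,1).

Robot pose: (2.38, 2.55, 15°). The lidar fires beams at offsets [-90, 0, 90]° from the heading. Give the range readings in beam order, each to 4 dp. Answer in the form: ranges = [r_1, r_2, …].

beam 1: φ=-90°, α=285°
  cosα=0.2588 sinα=-0.9659 | (2,2) | tMaxX 2.3955 tMaxY 0.5694 | tΔX 3.8637 tΔY 1.0353
    t=0.5694 [y] (2,1)
    t=1.6047 [y] (2,0) — stop
  → r_1 = 1.6047
beam 2: φ=0°, α=15°
  cosα=0.9659 sinα=0.2588 | (2,2) | tMaxX 0.6419 tMaxY 1.7387 | tΔX 1.0353 tΔY 3.8637
    t=0.6419 [x] (3,2)
    t=1.6771 [x] (4,2)
    t=1.7387 [y] (4,3)
    t=2.7124 [x] (5,3) — stop
  → r_2 = 2.7124
beam 3: φ=90°, α=105°
  cosα=-0.2588 sinα=0.9659 | (2,2) | tMaxX 1.4682 tMaxY 0.4659 | tΔX 3.8637 tΔY 1.0353
    t=0.4659 [y] (2,3)
    t=1.4682 [x] (1,3)
    t=1.5012 [y] (1,4)
    t=2.5364 [y] (1,5) — stop
  → r_3 = 2.5364

ranges = [1.6047, 2.7124, 2.5364]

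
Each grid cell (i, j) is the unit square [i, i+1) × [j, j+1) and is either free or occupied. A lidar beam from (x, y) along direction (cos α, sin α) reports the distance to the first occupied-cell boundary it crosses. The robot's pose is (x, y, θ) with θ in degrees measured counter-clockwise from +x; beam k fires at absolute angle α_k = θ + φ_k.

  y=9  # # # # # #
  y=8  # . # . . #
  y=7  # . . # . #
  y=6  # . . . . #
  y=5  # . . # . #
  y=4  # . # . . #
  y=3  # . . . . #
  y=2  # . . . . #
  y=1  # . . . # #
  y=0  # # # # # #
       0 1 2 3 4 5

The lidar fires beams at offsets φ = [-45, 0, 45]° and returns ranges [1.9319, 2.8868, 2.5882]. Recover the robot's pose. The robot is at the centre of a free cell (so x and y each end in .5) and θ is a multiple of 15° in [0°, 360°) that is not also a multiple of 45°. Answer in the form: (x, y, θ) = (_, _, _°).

Candidates: 27 free-cell centres × 16 headings = 432 poses. Raycast each; keep the one whose scan matches to 4 dp.
  (3.5, 4.5, 240°): beam 1 = 0.5176 ≠ 1.9319 ✗
  (4.5, 4.5, 105°): beam 1 = 1.0000 ≠ 1.9319 ✗
  (4.5, 8.5, 75°): beam 1 = 0.5774 ≠ 1.9319 ✗
  (1.5, 3.5, 345°): beam 1 = 2.8868 ≠ 1.9319 ✗
  (1.5, 8.5, 300°): beam 2 = 3.0000 ≠ 2.8868 ✗
  …
  (3.5, 2.5, 150°): r_1=1.9319, r_2=2.8868, r_3=2.5882 — all match ✓
Unique over the lattice → pose = (3.5, 2.5, 150°).

(x, y, θ) = (3.5, 2.5, 150°)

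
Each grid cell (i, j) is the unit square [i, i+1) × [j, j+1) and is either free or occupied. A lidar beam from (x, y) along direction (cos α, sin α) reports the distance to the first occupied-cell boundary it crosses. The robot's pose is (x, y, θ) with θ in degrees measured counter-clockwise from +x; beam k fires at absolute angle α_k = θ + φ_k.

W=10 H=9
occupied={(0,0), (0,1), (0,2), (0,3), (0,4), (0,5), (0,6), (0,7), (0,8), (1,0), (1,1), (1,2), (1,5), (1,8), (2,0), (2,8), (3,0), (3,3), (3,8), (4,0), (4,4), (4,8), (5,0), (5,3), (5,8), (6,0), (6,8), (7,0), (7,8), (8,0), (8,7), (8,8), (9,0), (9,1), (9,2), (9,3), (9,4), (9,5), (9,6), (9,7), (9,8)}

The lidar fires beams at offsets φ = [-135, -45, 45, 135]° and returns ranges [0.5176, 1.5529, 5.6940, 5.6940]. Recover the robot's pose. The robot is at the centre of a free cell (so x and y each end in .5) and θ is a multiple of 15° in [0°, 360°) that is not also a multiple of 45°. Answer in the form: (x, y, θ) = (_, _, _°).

The pose lattice has 49·16 = 784 candidates. Test each by forward raycasting.
  (6.5, 2.5, 285°): beam 1 = 1.0000 ≠ 0.5176 ✗
  (8.5, 5.5, 345°): beam 1 = 3.0000 ≠ 0.5176 ✗
  (7.5, 6.5, 255°): beam 1 = 1.7321 ≠ 0.5176 ✗
  …
  (7.5, 1.5, 30°): r_1=0.5176, r_2=1.5529, r_3=5.6940, r_4=5.6940 — all match ✓
Only this pose fits every beam.

(x, y, θ) = (7.5, 1.5, 30°)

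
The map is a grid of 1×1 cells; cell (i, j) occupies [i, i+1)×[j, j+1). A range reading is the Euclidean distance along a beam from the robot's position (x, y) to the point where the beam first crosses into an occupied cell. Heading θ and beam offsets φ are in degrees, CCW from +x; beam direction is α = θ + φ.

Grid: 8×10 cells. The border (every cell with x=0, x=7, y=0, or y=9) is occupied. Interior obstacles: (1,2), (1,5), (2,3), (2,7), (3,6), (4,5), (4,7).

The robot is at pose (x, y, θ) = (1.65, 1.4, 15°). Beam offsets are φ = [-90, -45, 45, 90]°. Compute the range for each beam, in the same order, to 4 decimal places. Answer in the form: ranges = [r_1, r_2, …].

ranges = [0.4141, 0.8000, 0.6928, 0.6212]

beam 1: φ=-90°, α=285°
  d=(0.2588,-0.9659)  start (1,1)  tX=1.3523 tY=0.4141  stride 1/|dx|=3.8637 1/|dy|=1.0353
    cross y-line → (1,0), t=0.4141 (wall)
  → r_1 = 0.4141
beam 2: φ=-45°, α=330°
  d=(0.8660,-0.5000)  start (1,1)  tX=0.4041 tY=0.8000  stride 1/|dx|=1.1547 1/|dy|=2.0000
    cross x-line → (2,1), t=0.4041
    cross y-line → (2,0), t=0.8000 (wall)
  → r_2 = 0.8000
beam 3: φ=45°, α=60°
  d=(0.5000,0.8660)  start (1,1)  tX=0.7000 tY=0.6928  stride 1/|dx|=2.0000 1/|dy|=1.1547
    cross y-line → (1,2), t=0.6928 (wall)
  → r_3 = 0.6928
beam 4: φ=90°, α=105°
  d=(-0.2588,0.9659)  start (1,1)  tX=2.5114 tY=0.6212  stride 1/|dx|=3.8637 1/|dy|=1.0353
    cross y-line → (1,2), t=0.6212 (wall)
  → r_4 = 0.6212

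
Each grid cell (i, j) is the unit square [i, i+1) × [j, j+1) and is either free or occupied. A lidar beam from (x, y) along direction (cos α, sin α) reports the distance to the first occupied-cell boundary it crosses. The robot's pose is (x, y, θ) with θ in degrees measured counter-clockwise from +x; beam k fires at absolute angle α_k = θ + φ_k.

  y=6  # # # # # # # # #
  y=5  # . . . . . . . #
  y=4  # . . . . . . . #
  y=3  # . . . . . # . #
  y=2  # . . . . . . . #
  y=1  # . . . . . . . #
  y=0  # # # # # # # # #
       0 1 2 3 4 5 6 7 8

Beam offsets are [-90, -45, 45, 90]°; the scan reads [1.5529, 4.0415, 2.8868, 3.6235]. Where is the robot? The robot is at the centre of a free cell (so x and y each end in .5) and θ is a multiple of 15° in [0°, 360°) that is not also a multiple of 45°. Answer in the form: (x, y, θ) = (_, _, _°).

Enumerate (i+0.5, j+0.5, θ) over the 34 free cells and 16 admissible headings. For each, cast all 4 beams and compare to the given ranges.
  (2.5, 5.5, 300°): beam 1 = 1.7321 ≠ 1.5529 ✗
  (5.5, 3.5, 300°): beam 1 = 5.0000 ≠ 1.5529 ✗
  (7.5, 1.5, 210°): beam 1 = 1.7321 ≠ 1.5529 ✗
  …
  (4.5, 3.5, 75°): r_1=1.5529, r_2=4.0415, r_3=2.8868, r_4=3.6235 — all match ✓
No second candidate reproduces the full scan.

(x, y, θ) = (4.5, 3.5, 75°)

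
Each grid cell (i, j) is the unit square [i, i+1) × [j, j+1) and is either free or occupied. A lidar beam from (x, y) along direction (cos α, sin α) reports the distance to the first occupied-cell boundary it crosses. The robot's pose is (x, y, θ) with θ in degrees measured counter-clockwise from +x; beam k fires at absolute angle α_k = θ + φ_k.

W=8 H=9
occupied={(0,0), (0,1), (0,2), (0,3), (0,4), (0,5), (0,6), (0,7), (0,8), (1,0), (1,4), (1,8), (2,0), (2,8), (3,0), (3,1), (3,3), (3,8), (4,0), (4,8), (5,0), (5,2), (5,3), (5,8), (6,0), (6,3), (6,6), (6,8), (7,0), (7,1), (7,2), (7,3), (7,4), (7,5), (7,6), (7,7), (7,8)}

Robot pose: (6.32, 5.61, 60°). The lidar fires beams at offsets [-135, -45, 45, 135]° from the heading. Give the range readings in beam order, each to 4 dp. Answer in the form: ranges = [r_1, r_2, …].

ranges = [1.6668, 0.7040, 0.4038, 4.4724]

beam 1: φ=-135°, α=285°
  cosα=0.2588 sinα=-0.9659 | (6,5) | tMaxX 2.6273 tMaxY 0.6315 | tΔX 3.8637 tΔY 1.0353
    t=0.6315 [y] (6,4)
    t=1.6668 [y] (6,3) — stop
  → r_1 = 1.6668
beam 2: φ=-45°, α=15°
  cosα=0.9659 sinα=0.2588 | (6,5) | tMaxX 0.7040 tMaxY 1.5068 | tΔX 1.0353 tΔY 3.8637
    t=0.7040 [x] (7,5) — stop
  → r_2 = 0.7040
beam 3: φ=45°, α=105°
  cosα=-0.2588 sinα=0.9659 | (6,5) | tMaxX 1.2364 tMaxY 0.4038 | tΔX 3.8637 tΔY 1.0353
    t=0.4038 [y] (6,6) — stop
  → r_3 = 0.4038
beam 4: φ=135°, α=195°
  cosα=-0.9659 sinα=-0.2588 | (6,5) | tMaxX 0.3313 tMaxY 2.3569 | tΔX 1.0353 tΔY 3.8637
    t=0.3313 [x] (5,5)
    t=1.3666 [x] (4,5)
    t=2.3569 [y] (4,4)
    t=2.4018 [x] (3,4)
    t=3.4371 [x] (2,4)
    t=4.4724 [x] (1,4) — stop
  → r_4 = 4.4724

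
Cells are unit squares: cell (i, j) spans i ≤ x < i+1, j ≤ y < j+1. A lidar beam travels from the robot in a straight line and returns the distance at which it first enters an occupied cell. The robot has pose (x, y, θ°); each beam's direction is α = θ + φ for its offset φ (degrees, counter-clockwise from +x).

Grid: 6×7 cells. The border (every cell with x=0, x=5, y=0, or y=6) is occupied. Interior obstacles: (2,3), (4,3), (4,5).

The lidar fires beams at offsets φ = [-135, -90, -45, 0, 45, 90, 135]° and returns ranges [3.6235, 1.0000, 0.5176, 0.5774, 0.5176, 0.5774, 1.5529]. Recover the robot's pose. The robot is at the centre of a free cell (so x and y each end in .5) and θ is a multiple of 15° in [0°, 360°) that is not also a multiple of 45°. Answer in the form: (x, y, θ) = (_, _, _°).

Candidates: 17 free-cell centres × 16 headings = 272 poses. Raycast each; keep the one whose scan matches to 4 dp.
  (1.5, 1.5, 75°): beam 1 = 0.5774 ≠ 3.6235 ✗
  (2.5, 5.5, 345°): beam 1 = 1.7321 ≠ 3.6235 ✗
  (1.5, 2.5, 105°): beam 1 = 3.0000 ≠ 3.6235 ✗
  (4.5, 2.5, 165°): beam 1 = 0.5774 ≠ 3.6235 ✗
  …
  (4.5, 1.5, 300°): r_1=3.6235, r_2=1.0000, r_3=0.5176, r_4=0.5774, r_5=0.5176, r_6=0.5774, r_7=1.5529 — all match ✓
Unique over the lattice → pose = (4.5, 1.5, 300°).

(x, y, θ) = (4.5, 1.5, 300°)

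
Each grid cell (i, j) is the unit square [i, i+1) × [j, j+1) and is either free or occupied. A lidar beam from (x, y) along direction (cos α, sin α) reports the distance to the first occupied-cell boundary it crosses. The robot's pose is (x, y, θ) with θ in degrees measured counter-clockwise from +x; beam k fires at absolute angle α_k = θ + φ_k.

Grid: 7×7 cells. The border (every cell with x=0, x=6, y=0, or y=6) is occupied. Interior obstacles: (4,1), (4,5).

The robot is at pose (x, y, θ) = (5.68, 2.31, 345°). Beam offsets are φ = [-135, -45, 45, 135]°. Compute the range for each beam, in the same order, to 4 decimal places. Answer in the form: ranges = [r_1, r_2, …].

ranges = [0.7852, 0.6400, 0.3695, 3.1061]

beam 1: φ=-135°, α=210°
  direction (-0.8660, -0.5000); cell (5,2); t to first gridline: x 0.7852, y 0.6200 (then +1.1547 / +2.0000)
    (5,1) via y @ 0.6200
    (4,1) via x @ 0.7852  # hit
  → r_1 = 0.7852
beam 2: φ=-45°, α=300°
  direction (0.5000, -0.8660); cell (5,2); t to first gridline: x 0.6400, y 0.3580 (then +2.0000 / +1.1547)
    (5,1) via y @ 0.3580
    (6,1) via x @ 0.6400  # hit
  → r_2 = 0.6400
beam 3: φ=45°, α=30°
  direction (0.8660, 0.5000); cell (5,2); t to first gridline: x 0.3695, y 1.3800 (then +1.1547 / +2.0000)
    (6,2) via x @ 0.3695  # hit
  → r_3 = 0.3695
beam 4: φ=135°, α=120°
  direction (-0.5000, 0.8660); cell (5,2); t to first gridline: x 1.3600, y 0.7967 (then +2.0000 / +1.1547)
    (5,3) via y @ 0.7967
    (4,3) via x @ 1.3600
    (4,4) via y @ 1.9514
    (4,5) via y @ 3.1061  # hit
  → r_4 = 3.1061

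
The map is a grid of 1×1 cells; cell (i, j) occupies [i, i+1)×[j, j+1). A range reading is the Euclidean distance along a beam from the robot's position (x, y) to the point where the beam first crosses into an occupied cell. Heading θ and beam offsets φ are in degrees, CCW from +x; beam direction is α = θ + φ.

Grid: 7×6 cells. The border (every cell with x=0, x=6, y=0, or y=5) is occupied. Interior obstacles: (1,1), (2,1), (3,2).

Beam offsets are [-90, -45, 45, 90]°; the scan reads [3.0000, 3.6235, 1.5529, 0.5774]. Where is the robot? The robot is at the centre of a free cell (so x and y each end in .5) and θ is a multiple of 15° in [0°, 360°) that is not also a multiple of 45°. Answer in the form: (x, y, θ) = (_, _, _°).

(x, y, θ) = (4.5, 1.5, 150°)

The pose lattice has 17·16 = 272 candidates. Test each by forward raycasting.
  (5.5, 2.5, 240°): beam 1 = 5.0000 ≠ 3.0000 ✗
  (3.5, 3.5, 15°): beam 1 = 0.5176 ≠ 3.0000 ✗
  (3.5, 4.5, 300°): beam 1 = 2.8868 ≠ 3.0000 ✗
  (5.5, 1.5, 300°): beam 1 = 1.0000 ≠ 3.0000 ✗
  …
  (4.5, 1.5, 150°): r_1=3.0000, r_2=3.6235, r_3=1.5529, r_4=0.5774 — all match ✓
Only this pose fits every beam.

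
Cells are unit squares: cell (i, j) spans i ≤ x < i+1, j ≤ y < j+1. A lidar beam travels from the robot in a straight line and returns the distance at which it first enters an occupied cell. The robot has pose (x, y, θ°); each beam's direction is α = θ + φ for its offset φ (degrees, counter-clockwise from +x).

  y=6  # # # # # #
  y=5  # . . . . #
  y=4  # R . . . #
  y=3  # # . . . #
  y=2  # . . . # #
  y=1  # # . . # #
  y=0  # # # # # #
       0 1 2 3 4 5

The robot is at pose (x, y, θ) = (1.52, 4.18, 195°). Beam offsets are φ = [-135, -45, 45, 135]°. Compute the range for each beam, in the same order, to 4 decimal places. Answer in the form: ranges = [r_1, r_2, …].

ranges = [2.1016, 0.6004, 0.2078, 0.3600]

beam 1: φ=-135°, α=60°
  dir = (cos 60°, sin 60°) = (0.5000, 0.8660); from cell (1,4)
  next x-line at t=0.9600, next y-line at t=0.9469; Δt_x=2.0000, Δt_y=1.1547
    y: enter (1,5) at t=0.9469
    x: enter (2,5) at t=0.9600
    y: enter (2,6) at t=2.1016 ← occupied
  → r_1 = 2.1016
beam 2: φ=-45°, α=150°
  dir = (cos 150°, sin 150°) = (-0.8660, 0.5000); from cell (1,4)
  next x-line at t=0.6004, next y-line at t=1.6400; Δt_x=1.1547, Δt_y=2.0000
    x: enter (0,4) at t=0.6004 ← occupied
  → r_2 = 0.6004
beam 3: φ=45°, α=240°
  dir = (cos 240°, sin 240°) = (-0.5000, -0.8660); from cell (1,4)
  next x-line at t=1.0400, next y-line at t=0.2078; Δt_x=2.0000, Δt_y=1.1547
    y: enter (1,3) at t=0.2078 ← occupied
  → r_3 = 0.2078
beam 4: φ=135°, α=330°
  dir = (cos 330°, sin 330°) = (0.8660, -0.5000); from cell (1,4)
  next x-line at t=0.5543, next y-line at t=0.3600; Δt_x=1.1547, Δt_y=2.0000
    y: enter (1,3) at t=0.3600 ← occupied
  → r_4 = 0.3600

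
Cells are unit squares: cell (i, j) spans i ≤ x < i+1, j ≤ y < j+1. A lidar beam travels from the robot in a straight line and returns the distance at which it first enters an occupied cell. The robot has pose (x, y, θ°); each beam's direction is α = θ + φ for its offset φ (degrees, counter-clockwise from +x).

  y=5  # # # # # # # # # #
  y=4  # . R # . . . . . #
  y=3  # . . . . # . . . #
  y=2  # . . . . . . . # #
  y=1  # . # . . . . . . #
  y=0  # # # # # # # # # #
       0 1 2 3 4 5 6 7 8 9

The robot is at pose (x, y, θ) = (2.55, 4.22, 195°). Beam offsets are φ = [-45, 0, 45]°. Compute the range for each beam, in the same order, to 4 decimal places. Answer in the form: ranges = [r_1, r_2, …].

beam 1: φ=-45°, α=150°
  dir = (cos 150°, sin 150°) = (-0.8660, 0.5000); from cell (2,4)
  next x-line at t=0.6351, next y-line at t=1.5600; Δt_x=1.1547, Δt_y=2.0000
    x: enter (1,4) at t=0.6351
    y: enter (1,5) at t=1.5600 ← occupied
  → r_1 = 1.5600
beam 2: φ=0°, α=195°
  dir = (cos 195°, sin 195°) = (-0.9659, -0.2588); from cell (2,4)
  next x-line at t=0.5694, next y-line at t=0.8500; Δt_x=1.0353, Δt_y=3.8637
    x: enter (1,4) at t=0.5694
    y: enter (1,3) at t=0.8500
    x: enter (0,3) at t=1.6047 ← occupied
  → r_2 = 1.6047
beam 3: φ=45°, α=240°
  dir = (cos 240°, sin 240°) = (-0.5000, -0.8660); from cell (2,4)
  next x-line at t=1.1000, next y-line at t=0.2540; Δt_x=2.0000, Δt_y=1.1547
    y: enter (2,3) at t=0.2540
    x: enter (1,3) at t=1.1000
    y: enter (1,2) at t=1.4087
    y: enter (1,1) at t=2.5634
    x: enter (0,1) at t=3.1000 ← occupied
  → r_3 = 3.1000

ranges = [1.5600, 1.6047, 3.1000]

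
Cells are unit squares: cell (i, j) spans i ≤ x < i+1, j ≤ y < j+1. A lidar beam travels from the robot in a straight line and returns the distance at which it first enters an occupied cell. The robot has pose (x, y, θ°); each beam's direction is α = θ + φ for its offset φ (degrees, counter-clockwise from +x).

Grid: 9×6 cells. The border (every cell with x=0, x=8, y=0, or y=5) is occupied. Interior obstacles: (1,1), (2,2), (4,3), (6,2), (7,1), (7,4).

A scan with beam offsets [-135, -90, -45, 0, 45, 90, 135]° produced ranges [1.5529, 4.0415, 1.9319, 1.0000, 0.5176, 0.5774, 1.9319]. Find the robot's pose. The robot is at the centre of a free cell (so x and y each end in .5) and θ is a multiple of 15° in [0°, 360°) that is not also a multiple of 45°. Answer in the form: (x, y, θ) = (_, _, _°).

Enumerate (i+0.5, j+0.5, θ) over the 22 free cells and 16 admissible headings. For each, cast all 7 beams and compare to the given ranges.
  (7.5, 3.5, 210°): beam 1 = 0.5176 ≠ 1.5529 ✗
  (5.5, 1.5, 15°): beam 1 = 0.5774 ≠ 1.5529 ✗
  (4.5, 2.5, 240°): beam 1 = 0.5176 ≠ 1.5529 ✗
  …
  (4.5, 1.5, 210°): r_1=1.5529, r_2=4.0415, r_3=1.9319, r_4=1.0000, r_5=0.5176, r_6=0.5774, r_7=1.9319 — all match ✓
No second candidate reproduces the full scan.

(x, y, θ) = (4.5, 1.5, 210°)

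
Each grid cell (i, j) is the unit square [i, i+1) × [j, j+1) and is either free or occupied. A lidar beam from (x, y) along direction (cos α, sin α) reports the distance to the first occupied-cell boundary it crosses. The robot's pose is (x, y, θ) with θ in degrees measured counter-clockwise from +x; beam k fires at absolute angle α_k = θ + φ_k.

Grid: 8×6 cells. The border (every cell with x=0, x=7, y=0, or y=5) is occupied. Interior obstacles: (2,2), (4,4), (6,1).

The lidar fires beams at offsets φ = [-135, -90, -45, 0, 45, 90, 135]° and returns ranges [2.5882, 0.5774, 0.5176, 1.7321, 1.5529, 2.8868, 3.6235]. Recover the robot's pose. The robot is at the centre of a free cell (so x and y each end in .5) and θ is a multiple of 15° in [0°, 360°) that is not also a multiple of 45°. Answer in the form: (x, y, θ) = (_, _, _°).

Enumerate (i+0.5, j+0.5, θ) over the 21 free cells and 16 admissible headings. For each, cast all 7 beams and compare to the given ranges.
  (3.5, 2.5, 285°): beam 1 = 0.5774 ≠ 2.5882 ✗
  (5.5, 1.5, 60°): beam 1 = 0.5176 ≠ 2.5882 ✗
  (6.5, 2.5, 255°): beam 1 = 2.8868 ≠ 2.5882 ✗
  (5.5, 2.5, 105°): beam 1 = 1.0000 ≠ 2.5882 ✗
  …
  (3.5, 2.5, 240°): r_1=2.5882, r_2=0.5774, r_3=0.5176, r_4=1.7321, r_5=1.5529, r_6=2.8868, r_7=3.6235 — all match ✓
Unique over the lattice → pose = (3.5, 2.5, 240°).

(x, y, θ) = (3.5, 2.5, 240°)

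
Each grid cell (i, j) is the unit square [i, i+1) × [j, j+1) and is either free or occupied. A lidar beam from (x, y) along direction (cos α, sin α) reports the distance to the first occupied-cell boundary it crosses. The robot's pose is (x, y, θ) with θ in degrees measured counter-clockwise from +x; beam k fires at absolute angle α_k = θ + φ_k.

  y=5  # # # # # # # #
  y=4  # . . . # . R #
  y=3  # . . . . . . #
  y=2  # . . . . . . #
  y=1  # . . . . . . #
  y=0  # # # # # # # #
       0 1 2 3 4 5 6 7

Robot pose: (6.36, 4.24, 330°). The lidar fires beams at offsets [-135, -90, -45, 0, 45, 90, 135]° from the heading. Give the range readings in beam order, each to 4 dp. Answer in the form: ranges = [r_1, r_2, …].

ranges = [5.5491, 3.7412, 2.4728, 0.7390, 0.6626, 0.8776, 0.7868]

beam 1: φ=-135°, α=195°
  direction (-0.9659, -0.2588); cell (6,4); t to first gridline: x 0.3727, y 0.9273 (then +1.0353 / +3.8637)
    (5,4) via x @ 0.3727
    (5,3) via y @ 0.9273
    (4,3) via x @ 1.4080
    (3,3) via x @ 2.4433
    (2,3) via x @ 3.4785
    (1,3) via x @ 4.5138
    (1,2) via y @ 4.7910
    (0,2) via x @ 5.5491  # hit
  → r_1 = 5.5491
beam 2: φ=-90°, α=240°
  direction (-0.5000, -0.8660); cell (6,4); t to first gridline: x 0.7200, y 0.2771 (then +2.0000 / +1.1547)
    (6,3) via y @ 0.2771
    (5,3) via x @ 0.7200
    (5,2) via y @ 1.4318
    (5,1) via y @ 2.5865
    (4,1) via x @ 2.7200
    (4,0) via y @ 3.7412  # hit
  → r_2 = 3.7412
beam 3: φ=-45°, α=285°
  direction (0.2588, -0.9659); cell (6,4); t to first gridline: x 2.4728, y 0.2485 (then +3.8637 / +1.0353)
    (6,3) via y @ 0.2485
    (6,2) via y @ 1.2837
    (6,1) via y @ 2.3190
    (7,1) via x @ 2.4728  # hit
  → r_3 = 2.4728
beam 4: φ=0°, α=330°
  direction (0.8660, -0.5000); cell (6,4); t to first gridline: x 0.7390, y 0.4800 (then +1.1547 / +2.0000)
    (6,3) via y @ 0.4800
    (7,3) via x @ 0.7390  # hit
  → r_4 = 0.7390
beam 5: φ=45°, α=15°
  direction (0.9659, 0.2588); cell (6,4); t to first gridline: x 0.6626, y 2.9364 (then +1.0353 / +3.8637)
    (7,4) via x @ 0.6626  # hit
  → r_5 = 0.6626
beam 6: φ=90°, α=60°
  direction (0.5000, 0.8660); cell (6,4); t to first gridline: x 1.2800, y 0.8776 (then +2.0000 / +1.1547)
    (6,5) via y @ 0.8776  # hit
  → r_6 = 0.8776
beam 7: φ=135°, α=105°
  direction (-0.2588, 0.9659); cell (6,4); t to first gridline: x 1.3909, y 0.7868 (then +3.8637 / +1.0353)
    (6,5) via y @ 0.7868  # hit
  → r_7 = 0.7868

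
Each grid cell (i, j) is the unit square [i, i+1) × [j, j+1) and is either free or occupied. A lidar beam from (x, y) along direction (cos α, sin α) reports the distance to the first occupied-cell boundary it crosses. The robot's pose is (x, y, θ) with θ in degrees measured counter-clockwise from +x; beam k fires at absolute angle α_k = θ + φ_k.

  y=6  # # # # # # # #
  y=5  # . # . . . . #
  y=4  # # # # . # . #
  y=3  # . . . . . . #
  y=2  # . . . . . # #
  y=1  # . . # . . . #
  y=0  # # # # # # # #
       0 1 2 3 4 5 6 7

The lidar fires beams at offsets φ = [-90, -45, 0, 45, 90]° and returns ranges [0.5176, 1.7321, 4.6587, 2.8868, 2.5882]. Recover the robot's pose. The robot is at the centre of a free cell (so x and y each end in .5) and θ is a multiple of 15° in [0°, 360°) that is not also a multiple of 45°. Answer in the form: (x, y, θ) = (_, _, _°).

Enumerate (i+0.5, j+0.5, θ) over the 23 free cells and 16 admissible headings. For each, cast all 5 beams and compare to the given ranges.
  (2.5, 2.5, 165°): beam 1 = 1.5529 ≠ 0.5176 ✗
  (6.5, 3.5, 30°): beam 1 = 0.5774 ≠ 0.5176 ✗
  (4.5, 2.5, 75°): beam 1 = 1.5529 ≠ 0.5176 ✗
  (5.5, 5.5, 195°): beam 2 = 1.0000 ≠ 1.7321 ✗
  …
  (5.5, 3.5, 195°): r_1=0.5176, r_2=1.7321, r_3=4.6587, r_4=2.8868, r_5=2.5882 — all match ✓
Unique over the lattice → pose = (5.5, 3.5, 195°).

(x, y, θ) = (5.5, 3.5, 195°)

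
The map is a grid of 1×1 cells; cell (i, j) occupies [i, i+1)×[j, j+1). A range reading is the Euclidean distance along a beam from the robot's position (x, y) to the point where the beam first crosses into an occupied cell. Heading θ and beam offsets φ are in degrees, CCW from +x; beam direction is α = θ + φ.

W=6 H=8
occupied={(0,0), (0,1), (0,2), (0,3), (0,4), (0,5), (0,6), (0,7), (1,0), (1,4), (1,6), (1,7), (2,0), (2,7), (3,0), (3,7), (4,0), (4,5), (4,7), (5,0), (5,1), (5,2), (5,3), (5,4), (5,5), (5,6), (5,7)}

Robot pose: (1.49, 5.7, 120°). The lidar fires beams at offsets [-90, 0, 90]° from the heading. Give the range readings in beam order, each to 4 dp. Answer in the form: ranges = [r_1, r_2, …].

ranges = [2.6000, 0.3464, 0.5658]

beam 1: φ=-90°, α=30°
  dir = (cos 30°, sin 30°) = (0.8660, 0.5000); from cell (1,5)
  next x-line at t=0.5889, next y-line at t=0.6000; Δt_x=1.1547, Δt_y=2.0000
    x: enter (2,5) at t=0.5889
    y: enter (2,6) at t=0.6000
    x: enter (3,6) at t=1.7436
    y: enter (3,7) at t=2.6000 ← occupied
  → r_1 = 2.6000
beam 2: φ=0°, α=120°
  dir = (cos 120°, sin 120°) = (-0.5000, 0.8660); from cell (1,5)
  next x-line at t=0.9800, next y-line at t=0.3464; Δt_x=2.0000, Δt_y=1.1547
    y: enter (1,6) at t=0.3464 ← occupied
  → r_2 = 0.3464
beam 3: φ=90°, α=210°
  dir = (cos 210°, sin 210°) = (-0.8660, -0.5000); from cell (1,5)
  next x-line at t=0.5658, next y-line at t=1.4000; Δt_x=1.1547, Δt_y=2.0000
    x: enter (0,5) at t=0.5658 ← occupied
  → r_3 = 0.5658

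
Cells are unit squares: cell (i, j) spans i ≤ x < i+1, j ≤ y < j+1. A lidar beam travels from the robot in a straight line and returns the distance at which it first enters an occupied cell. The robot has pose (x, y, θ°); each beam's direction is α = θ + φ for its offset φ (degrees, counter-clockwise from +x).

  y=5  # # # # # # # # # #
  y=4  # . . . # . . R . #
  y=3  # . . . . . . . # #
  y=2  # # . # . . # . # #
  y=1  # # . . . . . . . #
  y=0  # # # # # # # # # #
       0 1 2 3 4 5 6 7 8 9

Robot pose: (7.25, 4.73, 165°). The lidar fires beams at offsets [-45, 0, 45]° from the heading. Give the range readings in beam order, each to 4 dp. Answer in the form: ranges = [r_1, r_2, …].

ranges = [0.3118, 1.0432, 3.7528]

beam 1: φ=-45°, α=120°
  direction (-0.5000, 0.8660); cell (7,4); t to first gridline: x 0.5000, y 0.3118 (then +2.0000 / +1.1547)
    (7,5) via y @ 0.3118  # hit
  → r_1 = 0.3118
beam 2: φ=0°, α=165°
  direction (-0.9659, 0.2588); cell (7,4); t to first gridline: x 0.2588, y 1.0432 (then +1.0353 / +3.8637)
    (6,4) via x @ 0.2588
    (6,5) via y @ 1.0432  # hit
  → r_2 = 1.0432
beam 3: φ=45°, α=210°
  direction (-0.8660, -0.5000); cell (7,4); t to first gridline: x 0.2887, y 1.4600 (then +1.1547 / +2.0000)
    (6,4) via x @ 0.2887
    (5,4) via x @ 1.4434
    (5,3) via y @ 1.4600
    (4,3) via x @ 2.5981
    (4,2) via y @ 3.4600
    (3,2) via x @ 3.7528  # hit
  → r_3 = 3.7528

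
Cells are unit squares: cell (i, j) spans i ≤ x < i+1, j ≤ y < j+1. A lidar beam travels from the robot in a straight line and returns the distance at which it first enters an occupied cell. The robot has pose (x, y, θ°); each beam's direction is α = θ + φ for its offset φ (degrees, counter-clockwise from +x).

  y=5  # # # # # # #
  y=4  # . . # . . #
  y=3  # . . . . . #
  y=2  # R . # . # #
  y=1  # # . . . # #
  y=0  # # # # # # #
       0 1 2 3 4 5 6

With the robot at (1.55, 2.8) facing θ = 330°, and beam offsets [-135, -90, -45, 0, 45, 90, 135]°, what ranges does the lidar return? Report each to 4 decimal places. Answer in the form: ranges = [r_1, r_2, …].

beam 1: φ=-135°, α=195°
  cosα=-0.9659 sinα=-0.2588 | (1,2) | tMaxX 0.5694 tMaxY 3.0910 | tΔX 1.0353 tΔY 3.8637
    t=0.5694 [x] (0,2) — stop
  → r_1 = 0.5694
beam 2: φ=-90°, α=240°
  cosα=-0.5000 sinα=-0.8660 | (1,2) | tMaxX 1.1000 tMaxY 0.9238 | tΔX 2.0000 tΔY 1.1547
    t=0.9238 [y] (1,1) — stop
  → r_2 = 0.9238
beam 3: φ=-45°, α=285°
  cosα=0.2588 sinα=-0.9659 | (1,2) | tMaxX 1.7387 tMaxY 0.8282 | tΔX 3.8637 tΔY 1.0353
    t=0.8282 [y] (1,1) — stop
  → r_3 = 0.8282
beam 4: φ=0°, α=330°
  cosα=0.8660 sinα=-0.5000 | (1,2) | tMaxX 0.5196 tMaxY 1.6000 | tΔX 1.1547 tΔY 2.0000
    t=0.5196 [x] (2,2)
    t=1.6000 [y] (2,1)
    t=1.6743 [x] (3,1)
    t=2.8290 [x] (4,1)
    t=3.6000 [y] (4,0) — stop
  → r_4 = 3.6000
beam 5: φ=45°, α=15°
  cosα=0.9659 sinα=0.2588 | (1,2) | tMaxX 0.4659 tMaxY 0.7727 | tΔX 1.0353 tΔY 3.8637
    t=0.4659 [x] (2,2)
    t=0.7727 [y] (2,3)
    t=1.5012 [x] (3,3)
    t=2.5364 [x] (4,3)
    t=3.5717 [x] (5,3)
    t=4.6070 [x] (6,3) — stop
  → r_5 = 4.6070
beam 6: φ=90°, α=60°
  cosα=0.5000 sinα=0.8660 | (1,2) | tMaxX 0.9000 tMaxY 0.2309 | tΔX 2.0000 tΔY 1.1547
    t=0.2309 [y] (1,3)
    t=0.9000 [x] (2,3)
    t=1.3856 [y] (2,4)
    t=2.5403 [y] (2,5) — stop
  → r_6 = 2.5403
beam 7: φ=135°, α=105°
  cosα=-0.2588 sinα=0.9659 | (1,2) | tMaxX 2.1250 tMaxY 0.2071 | tΔX 3.8637 tΔY 1.0353
    t=0.2071 [y] (1,3)
    t=1.2423 [y] (1,4)
    t=2.1250 [x] (0,4) — stop
  → r_7 = 2.1250

ranges = [0.5694, 0.9238, 0.8282, 3.6000, 4.6070, 2.5403, 2.1250]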